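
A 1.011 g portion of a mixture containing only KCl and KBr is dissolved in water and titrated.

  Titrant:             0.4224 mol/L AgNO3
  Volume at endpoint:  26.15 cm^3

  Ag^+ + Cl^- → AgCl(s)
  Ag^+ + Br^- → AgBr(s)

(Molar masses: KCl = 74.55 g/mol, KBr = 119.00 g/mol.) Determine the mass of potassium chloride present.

0.5089 g

n(AgNO3) = 0.02615 × 0.4224 = 0.01105 mol
Let x = n(KCl), y = n(KBr).
Titrant: 1x + 1y = 0.01105;  mass: 74.55x + 119.00y = 1.011
Solving, x = 6.827 × 10^-3 mol, y = 4.219 × 10^-3 mol
mass of KCl = 6.827 × 10^-3 × 74.55 = 0.5089 g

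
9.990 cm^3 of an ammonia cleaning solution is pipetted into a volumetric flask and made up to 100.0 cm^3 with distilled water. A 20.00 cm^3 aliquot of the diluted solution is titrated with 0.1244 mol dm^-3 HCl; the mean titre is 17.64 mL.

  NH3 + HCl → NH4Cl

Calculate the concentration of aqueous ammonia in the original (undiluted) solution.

n(HCl) = 0.01764 × 0.1244 = 2.194 × 10^-3 mol
n(NH3) in the aliquot = 2.194 × 10^-3 mol (1:1 ratio)
[NH3]_dilute = 2.194 × 10^-3 / 0.02000 = 0.1097 mol/L
Dilution factor = 100.0 / 9.990 = 10.01
[NH3]_stock = 0.1097 × 10.01 = 1.098 mol/L

1.098 mol/L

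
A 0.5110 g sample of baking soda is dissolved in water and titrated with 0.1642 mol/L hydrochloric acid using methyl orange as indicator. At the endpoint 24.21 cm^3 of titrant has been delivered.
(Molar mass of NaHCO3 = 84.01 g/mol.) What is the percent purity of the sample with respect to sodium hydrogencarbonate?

NaHCO3 + HCl → NaCl + H2O + CO2
n(HCl) = 0.02421 L × 0.1642 mol/L = 3.975 × 10^-3 mol
n(NaHCO3) = 3.975 × 10^-3 mol (1:1 ratio)
mass of NaHCO3 = 3.975 × 10^-3 × 84.01 g/mol = 0.3340 g
% NaHCO3 = 0.3340 / 0.5110 × 100 = 65.35 %

65.35 %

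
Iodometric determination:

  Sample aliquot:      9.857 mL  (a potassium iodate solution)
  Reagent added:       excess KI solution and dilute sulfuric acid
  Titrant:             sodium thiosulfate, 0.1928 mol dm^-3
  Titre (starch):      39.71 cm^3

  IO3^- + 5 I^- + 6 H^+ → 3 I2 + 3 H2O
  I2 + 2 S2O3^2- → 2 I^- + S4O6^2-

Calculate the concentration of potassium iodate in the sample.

n(S2O3^2-) = 0.03971 × 0.1928 = 7.656 × 10^-3 mol
n(I2) = n(S2O3^2-)/2 = 3.828 × 10^-3 mol
From the 1:3 ratio, n(IO3^-) in the aliquot = 1/3 × 3.828 × 10^-3 = 1.276 × 10^-3 mol
[IO3^-] = 1.276 × 10^-3 / 0.009857 = 0.1295 mol/L

0.1295 mol/L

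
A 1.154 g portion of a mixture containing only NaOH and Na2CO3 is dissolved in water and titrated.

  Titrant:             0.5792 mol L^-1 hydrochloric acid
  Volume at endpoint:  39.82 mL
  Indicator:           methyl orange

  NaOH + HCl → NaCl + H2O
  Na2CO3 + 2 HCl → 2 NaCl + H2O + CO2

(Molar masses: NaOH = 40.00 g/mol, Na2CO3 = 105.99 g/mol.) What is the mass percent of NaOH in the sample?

18.21 %

n(HCl) = 0.03982 × 0.5792 = 0.02306 mol
Let x = n(NaOH), y = n(Na2CO3).
Titrant: 1x + 2y = 0.02306;  mass: 40.00x + 105.99y = 1.154
Solving, x = 5.253 × 10^-3 mol, y = 8.905 × 10^-3 mol
mass of NaOH = 5.253 × 10^-3 × 40.00 = 0.2101 g
% NaOH = 0.2101 / 1.154 × 100 = 18.21 %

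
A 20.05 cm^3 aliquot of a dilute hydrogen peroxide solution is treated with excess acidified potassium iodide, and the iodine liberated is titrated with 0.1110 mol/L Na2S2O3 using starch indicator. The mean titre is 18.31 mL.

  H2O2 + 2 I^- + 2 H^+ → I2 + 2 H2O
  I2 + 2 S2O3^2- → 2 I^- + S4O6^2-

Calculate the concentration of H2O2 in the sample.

n(S2O3^2-) = 0.01831 × 0.1110 = 2.032 × 10^-3 mol
n(I2) = n(S2O3^2-)/2 = 1.016 × 10^-3 mol
n(H2O2) in the aliquot = 1.016 × 10^-3 mol (1:1 ratio)
[H2O2] = 1.016 × 10^-3 / 0.02005 = 0.05068 mol/L

0.05068 mol/L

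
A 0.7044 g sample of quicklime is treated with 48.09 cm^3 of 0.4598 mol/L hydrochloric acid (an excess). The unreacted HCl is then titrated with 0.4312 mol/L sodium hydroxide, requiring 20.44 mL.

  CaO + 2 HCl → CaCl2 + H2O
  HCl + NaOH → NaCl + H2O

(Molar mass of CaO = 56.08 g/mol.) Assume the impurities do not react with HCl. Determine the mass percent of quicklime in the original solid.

52.94 %

n(HCl) added = 0.04809 × 0.4598 = 0.02211 mol
n(NaOH) used in back-titration = 0.02044 × 0.4312 = 8.814 × 10^-3 mol
n(HCl) left over = 8.814 × 10^-3 mol (1:1 ratio)
n(HCl) consumed by analyte = 0.02211 − 8.814 × 10^-3 = 0.01330 mol
From the 1:2 ratio, n(CaO) = 1/2 × 0.01330 = 6.649 × 10^-3 mol
mass of CaO = 6.649 × 10^-3 × 56.08 = 0.3729 g
% CaO = 0.3729 / 0.7044 × 100 = 52.94 %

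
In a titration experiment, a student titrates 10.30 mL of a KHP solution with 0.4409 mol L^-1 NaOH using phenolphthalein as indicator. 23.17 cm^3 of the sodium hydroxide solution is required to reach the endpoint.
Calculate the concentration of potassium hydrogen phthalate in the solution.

0.9918 mol/L

KHC8H4O4 + NaOH → KNaC8H4O4 + H2O
n(NaOH) = 0.02317 L × 0.4409 mol/L = 0.01022 mol
n(KHC8H4O4) = 0.01022 mol (1:1 mole ratio)
[KHC8H4O4] = 0.01022 mol / 0.01030 L = 0.9918 mol/L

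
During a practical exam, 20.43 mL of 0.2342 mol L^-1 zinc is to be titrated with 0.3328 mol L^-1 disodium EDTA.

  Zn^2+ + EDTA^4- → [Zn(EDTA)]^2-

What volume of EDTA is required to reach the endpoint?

n(Zn2+) = 0.02043 L × 0.2342 mol/L = 4.785 × 10^-3 mol
n(EDTA) = 4.785 × 10^-3 mol (1:1 stoichiometry)
V(EDTA) = 4.785 × 10^-3 mol / 0.3328 mol/L = 0.01438 L = 14.38 mL

14.38 mL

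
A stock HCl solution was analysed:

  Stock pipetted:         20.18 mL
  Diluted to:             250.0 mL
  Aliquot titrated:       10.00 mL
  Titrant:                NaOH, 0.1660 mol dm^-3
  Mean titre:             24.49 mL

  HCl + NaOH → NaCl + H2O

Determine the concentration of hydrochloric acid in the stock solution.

n(NaOH) = 0.02449 × 0.1660 = 4.065 × 10^-3 mol
n(HCl) in the aliquot = 4.065 × 10^-3 mol (1:1 ratio)
[HCl]_dilute = 4.065 × 10^-3 / 0.01000 = 0.4065 mol/L
Dilution factor = 250.0 / 20.18 = 12.39
[HCl]_stock = 0.4065 × 12.39 = 5.036 mol/L

5.036 mol/L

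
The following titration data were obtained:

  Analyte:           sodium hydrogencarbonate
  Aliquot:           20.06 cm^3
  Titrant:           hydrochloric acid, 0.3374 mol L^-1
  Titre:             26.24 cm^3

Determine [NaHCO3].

0.4413 mol/L

NaHCO3 + HCl → NaCl + H2O + CO2
n(HCl) = 0.02624 L × 0.3374 mol/L = 8.853 × 10^-3 mol
n(NaHCO3) = 8.853 × 10^-3 mol (1:1 mole ratio)
[NaHCO3] = 8.853 × 10^-3 mol / 0.02006 L = 0.4413 mol/L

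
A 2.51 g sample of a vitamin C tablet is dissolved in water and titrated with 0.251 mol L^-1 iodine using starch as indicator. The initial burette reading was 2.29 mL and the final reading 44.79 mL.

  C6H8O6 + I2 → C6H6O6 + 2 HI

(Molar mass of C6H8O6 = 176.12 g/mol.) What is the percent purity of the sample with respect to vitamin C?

n(I2) = 0.0425 L × 0.251 mol/L = 0.0107 mol
n(C6H8O6) = 0.0107 mol (1:1 ratio)
mass of C6H8O6 = 0.0107 × 176.12 g/mol = 1.88 g
% C6H8O6 = 1.88 / 2.51 × 100 = 74.9 %

74.9 %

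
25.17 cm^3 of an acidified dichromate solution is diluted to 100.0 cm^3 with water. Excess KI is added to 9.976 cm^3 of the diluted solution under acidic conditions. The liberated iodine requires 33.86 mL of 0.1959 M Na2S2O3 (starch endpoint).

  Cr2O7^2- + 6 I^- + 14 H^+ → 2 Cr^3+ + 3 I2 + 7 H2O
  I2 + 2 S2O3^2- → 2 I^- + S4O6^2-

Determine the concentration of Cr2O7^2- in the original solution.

0.4403 M

n(S2O3^2-) = 0.03386 × 0.1959 = 6.633 × 10^-3 mol
n(I2) = n(S2O3^2-)/2 = 3.317 × 10^-3 mol
From the 1:3 ratio, n(Cr2O7^2-) in the aliquot = 1/3 × 3.317 × 10^-3 = 1.106 × 10^-3 mol
[Cr2O7^2-]_dilute = 1.106 × 10^-3 / 0.009976 = 0.1108 mol/L
[Cr2O7^2-]_original = 0.1108 × 100.0/25.17 = 0.4403 mol/L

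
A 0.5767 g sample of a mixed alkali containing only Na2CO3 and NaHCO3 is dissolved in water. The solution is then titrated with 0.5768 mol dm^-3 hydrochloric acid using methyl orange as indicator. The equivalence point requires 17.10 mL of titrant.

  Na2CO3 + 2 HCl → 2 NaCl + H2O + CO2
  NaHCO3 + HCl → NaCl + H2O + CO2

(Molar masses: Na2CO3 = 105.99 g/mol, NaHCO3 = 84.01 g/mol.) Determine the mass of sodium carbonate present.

0.4304 g

n(HCl) = 0.01710 × 0.5768 = 9.863 × 10^-3 mol
Let x = n(Na2CO3), y = n(NaHCO3).
Titrant: 2x + 1y = 9.863 × 10^-3;  mass: 105.99x + 84.01y = 0.5767
Solving, x = 4.061 × 10^-3 mol, y = 1.741 × 10^-3 mol
mass of Na2CO3 = 4.061 × 10^-3 × 105.99 = 0.4304 g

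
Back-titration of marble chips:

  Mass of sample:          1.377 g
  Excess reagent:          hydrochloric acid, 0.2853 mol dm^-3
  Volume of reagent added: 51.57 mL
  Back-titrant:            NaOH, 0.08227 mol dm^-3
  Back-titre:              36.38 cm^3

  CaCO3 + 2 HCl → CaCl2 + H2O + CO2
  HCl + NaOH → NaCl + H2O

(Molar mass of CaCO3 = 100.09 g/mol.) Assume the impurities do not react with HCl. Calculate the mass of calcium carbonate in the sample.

0.5865 g

n(HCl) added = 0.05157 × 0.2853 = 0.01471 mol
n(NaOH) used in back-titration = 0.03638 × 0.08227 = 2.993 × 10^-3 mol
n(HCl) left over = 2.993 × 10^-3 mol (1:1 ratio)
n(HCl) consumed by analyte = 0.01471 − 2.993 × 10^-3 = 0.01172 mol
From the 1:2 ratio, n(CaCO3) = 1/2 × 0.01172 = 5.860 × 10^-3 mol
mass of CaCO3 = 5.860 × 10^-3 × 100.09 = 0.5865 g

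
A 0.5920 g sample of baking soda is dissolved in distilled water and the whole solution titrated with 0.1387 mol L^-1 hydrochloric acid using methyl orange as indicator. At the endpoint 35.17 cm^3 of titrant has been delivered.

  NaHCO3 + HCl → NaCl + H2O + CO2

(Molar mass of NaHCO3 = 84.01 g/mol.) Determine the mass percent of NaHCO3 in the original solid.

69.22 %

n(HCl) = 0.03517 L × 0.1387 mol/L = 4.878 × 10^-3 mol
n(NaHCO3) = 4.878 × 10^-3 mol (1:1 ratio)
mass of NaHCO3 = 4.878 × 10^-3 × 84.01 g/mol = 0.4098 g
% NaHCO3 = 0.4098 / 0.5920 × 100 = 69.22 %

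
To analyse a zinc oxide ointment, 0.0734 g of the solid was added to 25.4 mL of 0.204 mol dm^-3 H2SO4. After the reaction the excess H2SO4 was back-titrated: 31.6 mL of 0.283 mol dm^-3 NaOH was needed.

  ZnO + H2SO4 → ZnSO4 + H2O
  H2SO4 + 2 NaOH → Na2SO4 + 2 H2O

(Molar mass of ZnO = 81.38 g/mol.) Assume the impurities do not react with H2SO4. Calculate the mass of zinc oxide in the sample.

n(H2SO4) added = 0.0254 × 0.204 = 5.18 × 10^-3 mol
n(NaOH) used in back-titration = 0.0316 × 0.283 = 8.94 × 10^-3 mol
From the 1:2 ratio, n(H2SO4) left over = 1/2 × 8.94 × 10^-3 = 4.47 × 10^-3 mol
n(H2SO4) consumed by analyte = 5.18 × 10^-3 − 4.47 × 10^-3 = 7.10 × 10^-4 mol
n(ZnO) = 7.10 × 10^-4 mol (1:1 ratio)
mass of ZnO = 7.10 × 10^-4 × 81.38 = 0.0578 g

0.0578 g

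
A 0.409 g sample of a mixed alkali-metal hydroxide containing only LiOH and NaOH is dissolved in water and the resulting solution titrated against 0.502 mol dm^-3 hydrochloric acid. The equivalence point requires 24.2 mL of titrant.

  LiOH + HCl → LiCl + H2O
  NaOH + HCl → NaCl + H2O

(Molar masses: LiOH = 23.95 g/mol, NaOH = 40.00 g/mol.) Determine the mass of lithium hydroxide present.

0.115 g

n(HCl) = 0.0242 × 0.502 = 0.0121 mol
Let x = n(LiOH), y = n(NaOH).
Titrant: 1x + 1y = 0.0121;  mass: 23.95x + 40.00y = 0.409
Solving, x = 4.79 × 10^-3 mol, y = 7.35 × 10^-3 mol
mass of LiOH = 4.79 × 10^-3 × 23.95 = 0.115 g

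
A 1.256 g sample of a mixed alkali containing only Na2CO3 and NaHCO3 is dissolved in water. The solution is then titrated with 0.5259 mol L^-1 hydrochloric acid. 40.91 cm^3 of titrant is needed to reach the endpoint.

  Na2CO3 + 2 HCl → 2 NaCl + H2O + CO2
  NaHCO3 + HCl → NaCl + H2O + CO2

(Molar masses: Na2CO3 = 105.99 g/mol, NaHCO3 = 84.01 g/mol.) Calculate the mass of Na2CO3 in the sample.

0.9422 g

n(HCl) = 0.04091 × 0.5259 = 0.02151 mol
Let x = n(Na2CO3), y = n(NaHCO3).
Titrant: 2x + 1y = 0.02151;  mass: 105.99x + 84.01y = 1.256
Solving, x = 8.890 × 10^-3 mol, y = 3.735 × 10^-3 mol
mass of Na2CO3 = 8.890 × 10^-3 × 105.99 = 0.9422 g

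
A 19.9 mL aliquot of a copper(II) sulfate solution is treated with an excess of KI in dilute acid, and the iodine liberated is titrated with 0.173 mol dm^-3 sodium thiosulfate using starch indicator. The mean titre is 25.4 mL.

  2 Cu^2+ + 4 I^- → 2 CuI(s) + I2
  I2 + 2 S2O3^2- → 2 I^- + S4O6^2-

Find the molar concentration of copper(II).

0.221 mol/L

n(S2O3^2-) = 0.0254 × 0.173 = 4.39 × 10^-3 mol
n(I2) = n(S2O3^2-)/2 = 2.20 × 10^-3 mol
From the 2:1 ratio, n(Cu2+) in the aliquot = 2/1 × 2.20 × 10^-3 = 4.39 × 10^-3 mol
[Cu2+] = 4.39 × 10^-3 / 0.0199 = 0.221 mol/L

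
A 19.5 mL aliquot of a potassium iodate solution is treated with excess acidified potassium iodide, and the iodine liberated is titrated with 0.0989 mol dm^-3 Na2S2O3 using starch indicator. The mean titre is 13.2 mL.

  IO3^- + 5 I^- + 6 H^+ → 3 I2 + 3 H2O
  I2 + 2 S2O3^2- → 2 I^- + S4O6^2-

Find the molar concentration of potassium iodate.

0.0112 mol/L

n(S2O3^2-) = 0.0132 × 0.0989 = 1.31 × 10^-3 mol
n(I2) = n(S2O3^2-)/2 = 6.53 × 10^-4 mol
From the 1:3 ratio, n(IO3^-) in the aliquot = 1/3 × 6.53 × 10^-4 = 2.18 × 10^-4 mol
[IO3^-] = 2.18 × 10^-4 / 0.0195 = 0.0112 mol/L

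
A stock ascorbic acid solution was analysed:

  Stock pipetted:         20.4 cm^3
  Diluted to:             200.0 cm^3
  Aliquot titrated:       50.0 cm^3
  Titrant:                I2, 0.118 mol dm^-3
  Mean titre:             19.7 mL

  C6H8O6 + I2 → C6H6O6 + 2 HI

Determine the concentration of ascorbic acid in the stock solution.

0.456 mol/L

n(I2) = 0.0197 × 0.118 = 2.32 × 10^-3 mol
n(C6H8O6) in the aliquot = 2.32 × 10^-3 mol (1:1 ratio)
[C6H8O6]_dilute = 2.32 × 10^-3 / 0.0500 = 0.0465 mol/L
Dilution factor = 200.0 / 20.4 = 9.804
[C6H8O6]_stock = 0.0465 × 9.804 = 0.456 mol/L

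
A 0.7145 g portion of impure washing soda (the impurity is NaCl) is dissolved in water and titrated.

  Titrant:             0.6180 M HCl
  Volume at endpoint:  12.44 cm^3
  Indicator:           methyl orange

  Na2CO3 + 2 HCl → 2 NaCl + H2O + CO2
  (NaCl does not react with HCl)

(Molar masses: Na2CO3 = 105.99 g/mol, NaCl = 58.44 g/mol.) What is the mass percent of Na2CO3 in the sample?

n(HCl) = 0.01244 × 0.6180 = 7.688 × 10^-3 mol
Let x = n(Na2CO3), y = n(NaCl).
Titrant: 2x = 7.688 × 10^-3;  mass: 105.99x + 58.44y = 0.7145
Solving, x = 3.844 × 10^-3 mol, y = 5.255 × 10^-3 mol
mass of Na2CO3 = 3.844 × 10^-3 × 105.99 = 0.4074 g
% Na2CO3 = 0.4074 / 0.7145 × 100 = 57.02 %

57.02 %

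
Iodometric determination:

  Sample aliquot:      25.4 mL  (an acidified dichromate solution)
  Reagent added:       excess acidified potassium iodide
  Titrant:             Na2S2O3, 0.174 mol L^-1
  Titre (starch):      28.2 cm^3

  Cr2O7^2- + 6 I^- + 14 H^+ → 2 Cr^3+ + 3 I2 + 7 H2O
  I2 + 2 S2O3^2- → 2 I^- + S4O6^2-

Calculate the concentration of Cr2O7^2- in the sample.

0.0322 mol/L

n(S2O3^2-) = 0.0282 × 0.174 = 4.91 × 10^-3 mol
n(I2) = n(S2O3^2-)/2 = 2.45 × 10^-3 mol
From the 1:3 ratio, n(Cr2O7^2-) in the aliquot = 1/3 × 2.45 × 10^-3 = 8.18 × 10^-4 mol
[Cr2O7^2-] = 8.18 × 10^-4 / 0.0254 = 0.0322 mol/L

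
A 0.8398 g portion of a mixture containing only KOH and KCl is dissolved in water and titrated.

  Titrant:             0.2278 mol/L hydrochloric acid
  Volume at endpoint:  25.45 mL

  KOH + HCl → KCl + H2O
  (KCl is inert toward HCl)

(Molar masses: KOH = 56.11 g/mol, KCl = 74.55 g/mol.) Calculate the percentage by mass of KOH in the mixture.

n(HCl) = 0.02545 × 0.2278 = 5.798 × 10^-3 mol
Let x = n(KOH), y = n(KCl).
Titrant: 1x = 5.798 × 10^-3;  mass: 56.11x + 74.55y = 0.8398
Solving, x = 5.798 × 10^-3 mol, y = 6.901 × 10^-3 mol
mass of KOH = 5.798 × 10^-3 × 56.11 = 0.3253 g
% KOH = 0.3253 / 0.8398 × 100 = 38.74 %

38.74 %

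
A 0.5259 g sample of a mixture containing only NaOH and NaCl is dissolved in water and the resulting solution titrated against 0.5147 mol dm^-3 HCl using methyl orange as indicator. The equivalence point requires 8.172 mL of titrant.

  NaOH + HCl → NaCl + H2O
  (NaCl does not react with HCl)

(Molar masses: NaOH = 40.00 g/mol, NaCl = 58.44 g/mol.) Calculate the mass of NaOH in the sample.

0.1682 g

n(HCl) = 0.008172 × 0.5147 = 4.206 × 10^-3 mol
Let x = n(NaOH), y = n(NaCl).
Titrant: 1x = 4.206 × 10^-3;  mass: 40.00x + 58.44y = 0.5259
Solving, x = 4.206 × 10^-3 mol, y = 6.120 × 10^-3 mol
mass of NaOH = 4.206 × 10^-3 × 40.00 = 0.1682 g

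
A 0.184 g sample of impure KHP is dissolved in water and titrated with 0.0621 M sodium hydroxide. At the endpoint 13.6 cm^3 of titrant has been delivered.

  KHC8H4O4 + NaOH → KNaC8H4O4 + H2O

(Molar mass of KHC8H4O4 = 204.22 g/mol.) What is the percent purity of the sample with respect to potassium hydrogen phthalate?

n(NaOH) = 0.0136 L × 0.0621 mol/L = 8.45 × 10^-4 mol
n(KHC8H4O4) = 8.45 × 10^-4 mol (1:1 ratio)
mass of KHC8H4O4 = 8.45 × 10^-4 × 204.22 g/mol = 0.172 g
% KHC8H4O4 = 0.172 / 0.184 × 100 = 93.7 %

93.7 %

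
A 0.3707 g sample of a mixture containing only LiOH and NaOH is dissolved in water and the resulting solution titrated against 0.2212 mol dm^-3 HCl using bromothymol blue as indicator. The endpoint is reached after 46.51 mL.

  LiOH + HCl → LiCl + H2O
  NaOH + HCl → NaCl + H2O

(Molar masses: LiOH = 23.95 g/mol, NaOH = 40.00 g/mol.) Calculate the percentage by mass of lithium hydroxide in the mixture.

16.43 %

n(HCl) = 0.04651 × 0.2212 = 0.01029 mol
Let x = n(LiOH), y = n(NaOH).
Titrant: 1x + 1y = 0.01029;  mass: 23.95x + 40.00y = 0.3707
Solving, x = 2.543 × 10^-3 mol, y = 7.745 × 10^-3 mol
mass of LiOH = 2.543 × 10^-3 × 23.95 = 0.06091 g
% LiOH = 0.06091 / 0.3707 × 100 = 16.43 %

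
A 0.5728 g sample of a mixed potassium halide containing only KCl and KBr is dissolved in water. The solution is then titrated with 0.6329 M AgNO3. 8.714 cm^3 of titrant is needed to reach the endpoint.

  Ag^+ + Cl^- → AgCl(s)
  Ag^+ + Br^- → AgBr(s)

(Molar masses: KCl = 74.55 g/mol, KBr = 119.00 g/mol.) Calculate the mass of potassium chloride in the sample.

0.1400 g

n(AgNO3) = 0.008714 × 0.6329 = 5.515 × 10^-3 mol
Let x = n(KCl), y = n(KBr).
Titrant: 1x + 1y = 5.515 × 10^-3;  mass: 74.55x + 119.00y = 0.5728
Solving, x = 1.878 × 10^-3 mol, y = 3.637 × 10^-3 mol
mass of KCl = 1.878 × 10^-3 × 74.55 = 0.1400 g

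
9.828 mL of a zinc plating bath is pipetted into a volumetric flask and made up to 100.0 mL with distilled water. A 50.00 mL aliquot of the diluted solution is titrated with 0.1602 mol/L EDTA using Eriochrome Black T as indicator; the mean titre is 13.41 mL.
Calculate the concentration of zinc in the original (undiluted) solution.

Zn^2+ + EDTA^4- → [Zn(EDTA)]^2-
n(EDTA) = 0.01341 × 0.1602 = 2.148 × 10^-3 mol
n(Zn2+) in the aliquot = 2.148 × 10^-3 mol (1:1 ratio)
[Zn2+]_dilute = 2.148 × 10^-3 / 0.05000 = 0.04297 mol/L
Dilution factor = 100.0 / 9.828 = 10.18
[Zn2+]_stock = 0.04297 × 10.18 = 0.4372 mol/L

0.4372 mol/L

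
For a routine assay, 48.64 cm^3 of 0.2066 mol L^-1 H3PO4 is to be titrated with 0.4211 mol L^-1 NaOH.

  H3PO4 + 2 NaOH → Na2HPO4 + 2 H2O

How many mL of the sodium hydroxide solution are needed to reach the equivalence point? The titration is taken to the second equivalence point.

47.73 mL

n(H3PO4) = 0.04864 L × 0.2066 mol/L = 0.01005 mol
From the 2:1 stoichiometry, n(NaOH) = 2/1 × 0.01005 = 0.02010 mol
V(NaOH) = 0.02010 mol / 0.4211 mol/L = 0.04773 L = 47.73 mL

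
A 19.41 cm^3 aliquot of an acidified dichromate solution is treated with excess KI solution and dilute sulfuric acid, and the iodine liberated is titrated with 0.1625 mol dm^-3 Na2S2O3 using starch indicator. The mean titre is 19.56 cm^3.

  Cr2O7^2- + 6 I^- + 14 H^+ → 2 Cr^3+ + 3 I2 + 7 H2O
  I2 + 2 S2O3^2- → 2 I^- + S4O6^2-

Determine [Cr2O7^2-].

0.02729 mol/L

n(S2O3^2-) = 0.01956 × 0.1625 = 3.178 × 10^-3 mol
n(I2) = n(S2O3^2-)/2 = 1.589 × 10^-3 mol
From the 1:3 ratio, n(Cr2O7^2-) in the aliquot = 1/3 × 1.589 × 10^-3 = 5.297 × 10^-4 mol
[Cr2O7^2-] = 5.297 × 10^-4 / 0.01941 = 0.02729 mol/L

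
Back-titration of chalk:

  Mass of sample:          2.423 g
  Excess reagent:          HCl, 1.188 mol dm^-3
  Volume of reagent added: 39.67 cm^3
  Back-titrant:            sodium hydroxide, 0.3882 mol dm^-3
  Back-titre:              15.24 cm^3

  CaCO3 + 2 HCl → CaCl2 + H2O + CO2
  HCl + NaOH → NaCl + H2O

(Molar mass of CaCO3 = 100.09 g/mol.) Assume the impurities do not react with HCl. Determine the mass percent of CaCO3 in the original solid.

85.12 %

n(HCl) added = 0.03967 × 1.188 = 0.04713 mol
n(NaOH) used in back-titration = 0.01524 × 0.3882 = 5.916 × 10^-3 mol
n(HCl) left over = 5.916 × 10^-3 mol (1:1 ratio)
n(HCl) consumed by analyte = 0.04713 − 5.916 × 10^-3 = 0.04121 mol
From the 1:2 ratio, n(CaCO3) = 1/2 × 0.04121 = 0.02061 mol
mass of CaCO3 = 0.02061 × 100.09 = 2.062 g
% CaCO3 = 2.062 / 2.423 × 100 = 85.12 %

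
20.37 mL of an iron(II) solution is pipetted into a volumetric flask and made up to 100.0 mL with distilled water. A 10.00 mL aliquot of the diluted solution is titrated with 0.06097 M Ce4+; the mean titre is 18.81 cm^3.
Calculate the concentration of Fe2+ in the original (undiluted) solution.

Ce^4+ + Fe^2+ → Ce^3+ + Fe^3+
n(Ce4+) = 0.01881 × 0.06097 = 1.147 × 10^-3 mol
n(Fe2+) in the aliquot = 1.147 × 10^-3 mol (1:1 ratio)
[Fe2+]_dilute = 1.147 × 10^-3 / 0.01000 = 0.1147 mol/L
Dilution factor = 100.0 / 20.37 = 4.909
[Fe2+]_stock = 0.1147 × 4.909 = 0.5630 mol/L

0.5630 M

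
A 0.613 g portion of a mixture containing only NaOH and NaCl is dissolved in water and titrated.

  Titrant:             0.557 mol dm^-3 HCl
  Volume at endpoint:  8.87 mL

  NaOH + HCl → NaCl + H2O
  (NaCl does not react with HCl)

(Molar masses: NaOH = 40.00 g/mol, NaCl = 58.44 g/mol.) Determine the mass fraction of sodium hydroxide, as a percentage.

32.2 %

n(HCl) = 0.00887 × 0.557 = 4.94 × 10^-3 mol
Let x = n(NaOH), y = n(NaCl).
Titrant: 1x = 4.94 × 10^-3;  mass: 40.00x + 58.44y = 0.613
Solving, x = 4.94 × 10^-3 mol, y = 7.11 × 10^-3 mol
mass of NaOH = 4.94 × 10^-3 × 40.00 = 0.198 g
% NaOH = 0.198 / 0.613 × 100 = 32.2 %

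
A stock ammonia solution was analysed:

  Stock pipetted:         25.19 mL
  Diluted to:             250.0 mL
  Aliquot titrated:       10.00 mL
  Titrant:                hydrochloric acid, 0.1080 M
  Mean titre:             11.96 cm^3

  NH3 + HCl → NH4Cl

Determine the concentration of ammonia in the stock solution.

n(HCl) = 0.01196 × 0.1080 = 1.292 × 10^-3 mol
n(NH3) in the aliquot = 1.292 × 10^-3 mol (1:1 ratio)
[NH3]_dilute = 1.292 × 10^-3 / 0.01000 = 0.1292 mol/L
Dilution factor = 250.0 / 25.19 = 9.925
[NH3]_stock = 0.1292 × 9.925 = 1.282 mol/L

1.282 M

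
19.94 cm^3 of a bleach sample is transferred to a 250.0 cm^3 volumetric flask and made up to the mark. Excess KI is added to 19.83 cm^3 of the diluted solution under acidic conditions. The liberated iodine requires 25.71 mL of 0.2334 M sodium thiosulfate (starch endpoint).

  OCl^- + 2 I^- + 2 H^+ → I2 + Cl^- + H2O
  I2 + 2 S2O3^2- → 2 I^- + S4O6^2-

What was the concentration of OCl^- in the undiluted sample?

1.897 M

n(S2O3^2-) = 0.02571 × 0.2334 = 6.001 × 10^-3 mol
n(I2) = n(S2O3^2-)/2 = 3.000 × 10^-3 mol
n(OCl^-) in the aliquot = 3.000 × 10^-3 mol (1:1 ratio)
[OCl^-]_dilute = 3.000 × 10^-3 / 0.01983 = 0.1513 mol/L
[OCl^-]_original = 0.1513 × 250.0/19.94 = 1.897 mol/L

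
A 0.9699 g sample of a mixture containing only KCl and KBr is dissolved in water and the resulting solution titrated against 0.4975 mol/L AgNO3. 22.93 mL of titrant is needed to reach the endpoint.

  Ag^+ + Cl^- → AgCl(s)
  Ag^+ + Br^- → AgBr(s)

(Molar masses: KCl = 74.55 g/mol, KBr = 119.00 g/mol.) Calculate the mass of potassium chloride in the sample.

n(AgNO3) = 0.02293 × 0.4975 = 0.01141 mol
Let x = n(KCl), y = n(KBr).
Titrant: 1x + 1y = 0.01141;  mass: 74.55x + 119.00y = 0.9699
Solving, x = 8.720 × 10^-3 mol, y = 2.687 × 10^-3 mol
mass of KCl = 8.720 × 10^-3 × 74.55 = 0.6501 g

0.6501 g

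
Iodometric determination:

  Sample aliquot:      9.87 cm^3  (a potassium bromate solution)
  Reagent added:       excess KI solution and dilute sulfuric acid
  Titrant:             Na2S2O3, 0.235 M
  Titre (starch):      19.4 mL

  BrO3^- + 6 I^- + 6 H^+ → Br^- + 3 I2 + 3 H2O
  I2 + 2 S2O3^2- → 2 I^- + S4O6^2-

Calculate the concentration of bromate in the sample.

n(S2O3^2-) = 0.0194 × 0.235 = 4.56 × 10^-3 mol
n(I2) = n(S2O3^2-)/2 = 2.28 × 10^-3 mol
From the 1:3 ratio, n(BrO3^-) in the aliquot = 1/3 × 2.28 × 10^-3 = 7.60 × 10^-4 mol
[BrO3^-] = 7.60 × 10^-4 / 0.00987 = 0.0770 mol/L

0.0770 M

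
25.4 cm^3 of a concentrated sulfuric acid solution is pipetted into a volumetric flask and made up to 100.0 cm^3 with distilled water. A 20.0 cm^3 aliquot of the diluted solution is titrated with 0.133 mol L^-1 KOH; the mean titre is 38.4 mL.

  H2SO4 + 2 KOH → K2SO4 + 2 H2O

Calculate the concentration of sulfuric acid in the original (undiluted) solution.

0.503 mol/L

n(KOH) = 0.0384 × 0.133 = 5.11 × 10^-3 mol
From the 1:2 ratio, n(H2SO4) in the aliquot = 1/2 × 5.11 × 10^-3 = 2.55 × 10^-3 mol
[H2SO4]_dilute = 2.55 × 10^-3 / 0.0200 = 0.128 mol/L
Dilution factor = 100.0 / 25.4 = 3.937
[H2SO4]_stock = 0.128 × 3.937 = 0.503 mol/L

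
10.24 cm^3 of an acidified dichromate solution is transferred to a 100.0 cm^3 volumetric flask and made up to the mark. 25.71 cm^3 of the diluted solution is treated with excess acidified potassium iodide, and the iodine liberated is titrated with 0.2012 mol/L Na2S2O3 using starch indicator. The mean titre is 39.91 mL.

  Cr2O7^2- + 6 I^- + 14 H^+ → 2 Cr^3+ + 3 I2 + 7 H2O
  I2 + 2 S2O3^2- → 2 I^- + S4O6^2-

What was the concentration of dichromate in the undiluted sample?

0.5083 mol/L

n(S2O3^2-) = 0.03991 × 0.2012 = 8.030 × 10^-3 mol
n(I2) = n(S2O3^2-)/2 = 4.015 × 10^-3 mol
From the 1:3 ratio, n(Cr2O7^2-) in the aliquot = 1/3 × 4.015 × 10^-3 = 1.338 × 10^-3 mol
[Cr2O7^2-]_dilute = 1.338 × 10^-3 / 0.02571 = 0.05205 mol/L
[Cr2O7^2-]_original = 0.05205 × 100.0/10.24 = 0.5083 mol/L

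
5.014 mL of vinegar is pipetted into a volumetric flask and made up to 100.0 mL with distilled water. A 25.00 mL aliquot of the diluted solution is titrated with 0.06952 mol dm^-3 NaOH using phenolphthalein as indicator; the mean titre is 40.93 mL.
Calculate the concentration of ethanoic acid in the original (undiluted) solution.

2.270 mol/L

CH3COOH + NaOH → CH3COONa + H2O
n(NaOH) = 0.04093 × 0.06952 = 2.845 × 10^-3 mol
n(CH3COOH) in the aliquot = 2.845 × 10^-3 mol (1:1 ratio)
[CH3COOH]_dilute = 2.845 × 10^-3 / 0.02500 = 0.1138 mol/L
Dilution factor = 100.0 / 5.014 = 19.94
[CH3COOH]_stock = 0.1138 × 19.94 = 2.270 mol/L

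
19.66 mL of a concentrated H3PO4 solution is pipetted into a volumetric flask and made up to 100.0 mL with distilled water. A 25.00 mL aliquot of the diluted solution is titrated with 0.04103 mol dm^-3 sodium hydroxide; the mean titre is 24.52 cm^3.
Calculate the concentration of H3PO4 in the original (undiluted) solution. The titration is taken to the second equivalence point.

0.1023 mol/L

H3PO4 + 2 NaOH → Na2HPO4 + 2 H2O
n(NaOH) = 0.02452 × 0.04103 = 1.006 × 10^-3 mol
From the 1:2 ratio, n(H3PO4) in the aliquot = 1/2 × 1.006 × 10^-3 = 5.030 × 10^-4 mol
[H3PO4]_dilute = 5.030 × 10^-4 / 0.02500 = 0.02012 mol/L
Dilution factor = 100.0 / 19.66 = 5.086
[H3PO4]_stock = 0.02012 × 5.086 = 0.1023 mol/L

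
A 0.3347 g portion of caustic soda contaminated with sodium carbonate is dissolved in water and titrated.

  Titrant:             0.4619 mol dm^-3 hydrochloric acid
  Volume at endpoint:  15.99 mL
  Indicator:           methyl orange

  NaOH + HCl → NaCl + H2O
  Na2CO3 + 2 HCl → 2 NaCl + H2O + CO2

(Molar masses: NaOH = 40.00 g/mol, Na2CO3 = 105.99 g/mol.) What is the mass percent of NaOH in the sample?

52.15 %

n(HCl) = 0.01599 × 0.4619 = 7.386 × 10^-3 mol
Let x = n(NaOH), y = n(Na2CO3).
Titrant: 1x + 2y = 7.386 × 10^-3;  mass: 40.00x + 105.99y = 0.3347
Solving, x = 4.364 × 10^-3 mol, y = 1.511 × 10^-3 mol
mass of NaOH = 4.364 × 10^-3 × 40.00 = 0.1746 g
% NaOH = 0.1746 / 0.3347 × 100 = 52.15 %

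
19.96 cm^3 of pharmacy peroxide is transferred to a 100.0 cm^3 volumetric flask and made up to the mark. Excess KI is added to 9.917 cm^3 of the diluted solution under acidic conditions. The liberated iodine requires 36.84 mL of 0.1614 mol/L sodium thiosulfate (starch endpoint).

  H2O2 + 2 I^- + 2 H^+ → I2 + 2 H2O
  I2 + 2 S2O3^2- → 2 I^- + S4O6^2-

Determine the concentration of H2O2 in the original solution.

1.502 mol/L

n(S2O3^2-) = 0.03684 × 0.1614 = 5.946 × 10^-3 mol
n(I2) = n(S2O3^2-)/2 = 2.973 × 10^-3 mol
n(H2O2) in the aliquot = 2.973 × 10^-3 mol (1:1 ratio)
[H2O2]_dilute = 2.973 × 10^-3 / 0.009917 = 0.2998 mol/L
[H2O2]_original = 0.2998 × 100.0/19.96 = 1.502 mol/L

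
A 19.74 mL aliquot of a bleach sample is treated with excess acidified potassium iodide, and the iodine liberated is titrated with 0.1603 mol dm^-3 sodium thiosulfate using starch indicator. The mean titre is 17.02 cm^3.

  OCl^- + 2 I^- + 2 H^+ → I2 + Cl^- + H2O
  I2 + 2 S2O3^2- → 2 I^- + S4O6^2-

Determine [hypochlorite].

n(S2O3^2-) = 0.01702 × 0.1603 = 2.728 × 10^-3 mol
n(I2) = n(S2O3^2-)/2 = 1.364 × 10^-3 mol
n(OCl^-) in the aliquot = 1.364 × 10^-3 mol (1:1 ratio)
[OCl^-] = 1.364 × 10^-3 / 0.01974 = 0.06911 mol/L

0.06911 mol/L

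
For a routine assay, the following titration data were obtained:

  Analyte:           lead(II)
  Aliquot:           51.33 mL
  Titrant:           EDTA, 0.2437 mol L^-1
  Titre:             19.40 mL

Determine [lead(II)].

0.09211 mol/L

Pb^2+ + EDTA^4- → [Pb(EDTA)]^2-
n(EDTA) = 0.01940 L × 0.2437 mol/L = 4.728 × 10^-3 mol
n(Pb2+) = 4.728 × 10^-3 mol (1:1 mole ratio)
[Pb2+] = 4.728 × 10^-3 mol / 0.05133 L = 0.09211 mol/L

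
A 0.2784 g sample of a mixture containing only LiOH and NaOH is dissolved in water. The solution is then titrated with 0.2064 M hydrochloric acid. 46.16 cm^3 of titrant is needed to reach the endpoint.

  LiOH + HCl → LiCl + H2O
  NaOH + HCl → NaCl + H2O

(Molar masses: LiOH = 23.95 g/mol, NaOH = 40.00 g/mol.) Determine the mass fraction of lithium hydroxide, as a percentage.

55.05 %

n(HCl) = 0.04616 × 0.2064 = 9.527 × 10^-3 mol
Let x = n(LiOH), y = n(NaOH).
Titrant: 1x + 1y = 9.527 × 10^-3;  mass: 23.95x + 40.00y = 0.2784
Solving, x = 6.399 × 10^-3 mol, y = 3.129 × 10^-3 mol
mass of LiOH = 6.399 × 10^-3 × 23.95 = 0.1532 g
% LiOH = 0.1532 / 0.2784 × 100 = 55.05 %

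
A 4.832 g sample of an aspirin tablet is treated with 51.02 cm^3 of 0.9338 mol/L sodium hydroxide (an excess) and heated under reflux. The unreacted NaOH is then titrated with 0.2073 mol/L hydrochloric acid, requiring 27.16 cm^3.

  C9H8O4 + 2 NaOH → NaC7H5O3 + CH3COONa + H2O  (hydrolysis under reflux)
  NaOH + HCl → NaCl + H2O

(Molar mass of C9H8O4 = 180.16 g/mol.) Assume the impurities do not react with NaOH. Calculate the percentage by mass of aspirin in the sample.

n(NaOH) added = 0.05102 × 0.9338 = 0.04764 mol
n(HCl) used in back-titration = 0.02716 × 0.2073 = 5.630 × 10^-3 mol
n(NaOH) left over = 5.630 × 10^-3 mol (1:1 ratio)
n(NaOH) consumed by analyte = 0.04764 − 5.630 × 10^-3 = 0.04201 mol
From the 1:2 ratio, n(C9H8O4) = 1/2 × 0.04201 = 0.02101 mol
mass of C9H8O4 = 0.02101 × 180.16 = 3.784 g
% C9H8O4 = 3.784 / 4.832 × 100 = 78.32 %

78.32 %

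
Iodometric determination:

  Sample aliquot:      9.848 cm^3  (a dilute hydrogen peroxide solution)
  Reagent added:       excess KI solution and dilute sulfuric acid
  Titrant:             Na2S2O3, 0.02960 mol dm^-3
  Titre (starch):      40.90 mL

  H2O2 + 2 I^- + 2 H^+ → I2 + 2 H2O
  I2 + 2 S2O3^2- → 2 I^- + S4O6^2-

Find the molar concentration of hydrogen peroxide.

0.06147 mol/L

n(S2O3^2-) = 0.04090 × 0.02960 = 1.211 × 10^-3 mol
n(I2) = n(S2O3^2-)/2 = 6.053 × 10^-4 mol
n(H2O2) in the aliquot = 6.053 × 10^-4 mol (1:1 ratio)
[H2O2] = 6.053 × 10^-4 / 0.009848 = 0.06147 mol/L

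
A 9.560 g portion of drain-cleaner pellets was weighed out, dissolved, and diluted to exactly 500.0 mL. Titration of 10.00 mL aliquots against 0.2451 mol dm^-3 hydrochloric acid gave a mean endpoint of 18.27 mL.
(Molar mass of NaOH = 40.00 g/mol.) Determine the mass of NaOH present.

8.956 g

NaOH + HCl → NaCl + H2O
n(HCl) per titration = 0.01827 × 0.2451 = 4.478 × 10^-3 mol
n(NaOH) in each aliquot = 4.478 × 10^-3 mol (1:1 ratio)
n(NaOH) in the whole flask = 4.478 × 10^-3 × 500.0/10.00 = 0.2239 mol
mass of NaOH = 0.2239 × 40.00 = 8.956 g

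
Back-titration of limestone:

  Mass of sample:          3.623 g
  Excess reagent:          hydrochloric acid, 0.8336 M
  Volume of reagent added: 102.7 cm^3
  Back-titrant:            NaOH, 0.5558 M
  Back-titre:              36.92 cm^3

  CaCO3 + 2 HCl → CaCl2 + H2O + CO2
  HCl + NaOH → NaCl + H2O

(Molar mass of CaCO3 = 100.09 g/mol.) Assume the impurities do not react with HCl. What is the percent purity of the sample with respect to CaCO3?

n(HCl) added = 0.1027 × 0.8336 = 0.08561 mol
n(NaOH) used in back-titration = 0.03692 × 0.5558 = 0.02052 mol
n(HCl) left over = 0.02052 mol (1:1 ratio)
n(HCl) consumed by analyte = 0.08561 − 0.02052 = 0.06509 mol
From the 1:2 ratio, n(CaCO3) = 1/2 × 0.06509 = 0.03255 mol
mass of CaCO3 = 0.03255 × 100.09 = 3.257 g
% CaCO3 = 3.257 / 3.623 × 100 = 89.91 %

89.91 %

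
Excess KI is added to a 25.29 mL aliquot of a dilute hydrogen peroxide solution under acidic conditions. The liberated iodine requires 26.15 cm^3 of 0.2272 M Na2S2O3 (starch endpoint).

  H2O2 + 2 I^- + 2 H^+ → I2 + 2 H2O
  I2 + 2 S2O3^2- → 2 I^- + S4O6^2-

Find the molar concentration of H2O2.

n(S2O3^2-) = 0.02615 × 0.2272 = 5.941 × 10^-3 mol
n(I2) = n(S2O3^2-)/2 = 2.971 × 10^-3 mol
n(H2O2) in the aliquot = 2.971 × 10^-3 mol (1:1 ratio)
[H2O2] = 2.971 × 10^-3 / 0.02529 = 0.1175 mol/L

0.1175 M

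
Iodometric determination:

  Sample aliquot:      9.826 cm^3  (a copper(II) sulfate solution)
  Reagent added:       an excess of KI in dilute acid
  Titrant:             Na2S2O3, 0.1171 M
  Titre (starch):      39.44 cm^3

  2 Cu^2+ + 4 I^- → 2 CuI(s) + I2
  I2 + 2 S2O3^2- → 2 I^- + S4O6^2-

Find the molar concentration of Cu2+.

n(S2O3^2-) = 0.03944 × 0.1171 = 4.618 × 10^-3 mol
n(I2) = n(S2O3^2-)/2 = 2.309 × 10^-3 mol
From the 2:1 ratio, n(Cu2+) in the aliquot = 2/1 × 2.309 × 10^-3 = 4.618 × 10^-3 mol
[Cu2+] = 4.618 × 10^-3 / 0.009826 = 0.4700 mol/L

0.4700 M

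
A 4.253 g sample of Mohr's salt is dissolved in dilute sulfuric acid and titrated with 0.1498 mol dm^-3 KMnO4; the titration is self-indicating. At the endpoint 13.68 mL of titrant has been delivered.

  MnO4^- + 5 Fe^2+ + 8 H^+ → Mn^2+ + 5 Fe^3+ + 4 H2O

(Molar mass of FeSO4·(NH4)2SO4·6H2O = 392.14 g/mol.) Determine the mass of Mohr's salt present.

n(KMnO4) = 0.01368 L × 0.1498 mol/L = 2.049 × 10^-3 mol
From the 5:1 ratio, n(FeSO4·(NH4)2SO4·6H2O) = 5/1 × 2.049 × 10^-3 = 0.01025 mol
mass of FeSO4·(NH4)2SO4·6H2O = 0.01025 × 392.14 g/mol = 4.018 g

4.018 g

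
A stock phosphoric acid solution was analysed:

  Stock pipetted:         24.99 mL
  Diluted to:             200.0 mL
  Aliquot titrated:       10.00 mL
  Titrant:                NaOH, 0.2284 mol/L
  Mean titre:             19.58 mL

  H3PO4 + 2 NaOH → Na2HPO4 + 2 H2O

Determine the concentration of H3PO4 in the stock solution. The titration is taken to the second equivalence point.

1.790 mol/L

n(NaOH) = 0.01958 × 0.2284 = 4.472 × 10^-3 mol
From the 1:2 ratio, n(H3PO4) in the aliquot = 1/2 × 4.472 × 10^-3 = 2.236 × 10^-3 mol
[H3PO4]_dilute = 2.236 × 10^-3 / 0.01000 = 0.2236 mol/L
Dilution factor = 200.0 / 24.99 = 8.003
[H3PO4]_stock = 0.2236 × 8.003 = 1.790 mol/L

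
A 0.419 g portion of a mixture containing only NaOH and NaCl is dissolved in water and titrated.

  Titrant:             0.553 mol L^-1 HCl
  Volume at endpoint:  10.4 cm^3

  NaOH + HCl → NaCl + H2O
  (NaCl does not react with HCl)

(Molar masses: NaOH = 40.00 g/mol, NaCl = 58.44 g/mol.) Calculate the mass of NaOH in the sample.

0.230 g

n(HCl) = 0.0104 × 0.553 = 5.75 × 10^-3 mol
Let x = n(NaOH), y = n(NaCl).
Titrant: 1x = 5.75 × 10^-3;  mass: 40.00x + 58.44y = 0.419
Solving, x = 5.75 × 10^-3 mol, y = 3.23 × 10^-3 mol
mass of NaOH = 5.75 × 10^-3 × 40.00 = 0.230 g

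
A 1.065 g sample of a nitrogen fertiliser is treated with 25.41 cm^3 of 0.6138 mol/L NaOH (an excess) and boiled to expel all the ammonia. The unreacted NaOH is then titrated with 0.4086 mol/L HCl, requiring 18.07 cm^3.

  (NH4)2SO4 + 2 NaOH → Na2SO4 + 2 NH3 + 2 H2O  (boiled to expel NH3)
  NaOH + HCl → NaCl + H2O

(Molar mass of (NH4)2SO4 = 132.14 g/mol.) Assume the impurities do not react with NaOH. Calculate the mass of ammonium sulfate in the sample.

n(NaOH) added = 0.02541 × 0.6138 = 0.01560 mol
n(HCl) used in back-titration = 0.01807 × 0.4086 = 7.383 × 10^-3 mol
n(NaOH) left over = 7.383 × 10^-3 mol (1:1 ratio)
n(NaOH) consumed by analyte = 0.01560 − 7.383 × 10^-3 = 8.213 × 10^-3 mol
From the 1:2 ratio, n((NH4)2SO4) = 1/2 × 8.213 × 10^-3 = 4.107 × 10^-3 mol
mass of (NH4)2SO4 = 4.107 × 10^-3 × 132.14 = 0.5426 g

0.5426 g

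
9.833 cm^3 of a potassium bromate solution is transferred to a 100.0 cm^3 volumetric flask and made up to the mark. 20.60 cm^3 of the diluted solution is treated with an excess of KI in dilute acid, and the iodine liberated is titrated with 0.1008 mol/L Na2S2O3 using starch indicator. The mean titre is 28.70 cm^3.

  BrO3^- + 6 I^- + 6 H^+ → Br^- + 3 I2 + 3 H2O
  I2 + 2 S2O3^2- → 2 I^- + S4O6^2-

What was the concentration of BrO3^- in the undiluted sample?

0.2380 mol/L

n(S2O3^2-) = 0.02870 × 0.1008 = 2.893 × 10^-3 mol
n(I2) = n(S2O3^2-)/2 = 1.446 × 10^-3 mol
From the 1:3 ratio, n(BrO3^-) in the aliquot = 1/3 × 1.446 × 10^-3 = 4.822 × 10^-4 mol
[BrO3^-]_dilute = 4.822 × 10^-4 / 0.02060 = 0.02341 mol/L
[BrO3^-]_original = 0.02341 × 100.0/9.833 = 0.2380 mol/L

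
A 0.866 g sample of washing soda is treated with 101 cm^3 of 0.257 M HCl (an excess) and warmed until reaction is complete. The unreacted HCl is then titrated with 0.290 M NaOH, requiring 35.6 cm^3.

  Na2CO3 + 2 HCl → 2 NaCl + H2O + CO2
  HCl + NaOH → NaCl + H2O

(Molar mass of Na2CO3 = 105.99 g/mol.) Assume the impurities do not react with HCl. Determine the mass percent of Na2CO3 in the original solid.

95.7 %

n(HCl) added = 0.101 × 0.257 = 0.0260 mol
n(NaOH) used in back-titration = 0.0356 × 0.290 = 0.0103 mol
n(HCl) left over = 0.0103 mol (1:1 ratio)
n(HCl) consumed by analyte = 0.0260 − 0.0103 = 0.0156 mol
From the 1:2 ratio, n(Na2CO3) = 1/2 × 0.0156 = 7.82 × 10^-3 mol
mass of Na2CO3 = 7.82 × 10^-3 × 105.99 = 0.828 g
% Na2CO3 = 0.828 / 0.866 × 100 = 95.7 %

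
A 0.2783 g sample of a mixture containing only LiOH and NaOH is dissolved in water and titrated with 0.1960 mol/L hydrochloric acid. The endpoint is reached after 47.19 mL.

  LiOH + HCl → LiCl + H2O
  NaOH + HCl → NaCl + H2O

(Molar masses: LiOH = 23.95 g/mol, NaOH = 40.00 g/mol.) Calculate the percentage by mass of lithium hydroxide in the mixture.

49.15 %

n(HCl) = 0.04719 × 0.1960 = 9.249 × 10^-3 mol
Let x = n(LiOH), y = n(NaOH).
Titrant: 1x + 1y = 9.249 × 10^-3;  mass: 23.95x + 40.00y = 0.2783
Solving, x = 5.712 × 10^-3 mol, y = 3.538 × 10^-3 mol
mass of LiOH = 5.712 × 10^-3 × 23.95 = 0.1368 g
% LiOH = 0.1368 / 0.2783 × 100 = 49.15 %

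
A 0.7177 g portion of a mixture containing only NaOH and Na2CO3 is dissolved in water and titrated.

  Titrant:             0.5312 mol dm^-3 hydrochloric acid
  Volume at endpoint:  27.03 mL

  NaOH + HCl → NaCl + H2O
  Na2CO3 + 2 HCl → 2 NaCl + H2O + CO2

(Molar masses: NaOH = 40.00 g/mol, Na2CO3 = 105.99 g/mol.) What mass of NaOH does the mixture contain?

n(HCl) = 0.02703 × 0.5312 = 0.01436 mol
Let x = n(NaOH), y = n(Na2CO3).
Titrant: 1x + 2y = 0.01436;  mass: 40.00x + 105.99y = 0.7177
Solving, x = 3.326 × 10^-3 mol, y = 5.516 × 10^-3 mol
mass of NaOH = 3.326 × 10^-3 × 40.00 = 0.1330 g

0.1330 g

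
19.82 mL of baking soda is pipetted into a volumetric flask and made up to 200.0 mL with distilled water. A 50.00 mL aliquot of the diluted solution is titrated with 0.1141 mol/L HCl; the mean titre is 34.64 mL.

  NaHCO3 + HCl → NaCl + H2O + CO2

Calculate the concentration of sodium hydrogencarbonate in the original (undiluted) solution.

0.7977 mol/L

n(HCl) = 0.03464 × 0.1141 = 3.952 × 10^-3 mol
n(NaHCO3) in the aliquot = 3.952 × 10^-3 mol (1:1 ratio)
[NaHCO3]_dilute = 3.952 × 10^-3 / 0.05000 = 0.07905 mol/L
Dilution factor = 200.0 / 19.82 = 10.09
[NaHCO3]_stock = 0.07905 × 10.09 = 0.7977 mol/L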